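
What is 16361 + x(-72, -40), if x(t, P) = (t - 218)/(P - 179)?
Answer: 3583349/219 ≈ 16362.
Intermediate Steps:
x(t, P) = (-218 + t)/(-179 + P)
16361 + x(-72, -40) = 16361 + (-218 - 72)/(-179 - 40) = 16361 - 290/(-219) = 16361 - 1/219*(-290) = 16361 + 290/219 = 3583349/219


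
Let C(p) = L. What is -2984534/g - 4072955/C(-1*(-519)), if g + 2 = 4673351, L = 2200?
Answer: -3808181230219/2056273560 ≈ -1852.0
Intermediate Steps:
C(p) = 2200
g = 4673349 (g = -2 + 4673351 = 4673349)
-2984534/g - 4072955/C(-1*(-519)) = -2984534/4673349 - 4072955/2200 = -2984534*1/4673349 - 4072955*1/2200 = -2984534/4673349 - 814591/440 = -3808181230219/2056273560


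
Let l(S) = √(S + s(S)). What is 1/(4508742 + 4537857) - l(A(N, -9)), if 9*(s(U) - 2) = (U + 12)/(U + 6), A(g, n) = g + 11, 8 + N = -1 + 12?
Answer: 1/9046599 - √14530/30 ≈ -4.0180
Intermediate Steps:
N = 3 (N = -8 + (-1 + 12) = -8 + 11 = 3)
A(g, n) = 11 + g
s(U) = 2 + (12 + U)/(9*(6 + U)) (s(U) = 2 + ((U + 12)/(U + 6))/9 = 2 + ((12 + U)/(6 + U))/9 = 2 + (12 + U)/(9*(6 + U)))
l(S) = √(S + (120 + 19*S)/(9*(6 + S)))
1/(4508742 + 4537857) - l(A(N, -9)) = 1/(4508742 + 4537857) - √((120 + 9*(11 + 3)² + 73*(11 + 3))/(6 + (11 + 3)))/3 = 1/9046599 - √((120 + 9*14² + 73*14)/(6 + 14))/3 = 1/9046599 - √((120 + 9*196 + 1022)/20)/3 = 1/9046599 - √((120 + 1764 + 1022)/20)/3 = 1/9046599 - √((1/20)*2906)/3 = 1/9046599 - √(1453/10)/3 = 1/9046599 - √14530/10/3 = 1/9046599 - √14530/30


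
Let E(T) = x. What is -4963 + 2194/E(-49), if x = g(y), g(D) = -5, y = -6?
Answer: -27009/5 ≈ -5401.8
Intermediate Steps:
x = -5
E(T) = -5
-4963 + 2194/E(-49) = -4963 + 2194/(-5) = -4963 + 2194*(-1/5) = -4963 - 2194/5 = -27009/5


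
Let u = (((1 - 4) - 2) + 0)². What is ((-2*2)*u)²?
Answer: 10000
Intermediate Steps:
u = 25 (u = ((-3 - 2) + 0)² = (-5 + 0)² = (-5)² = 25)
((-2*2)*u)² = (-2*2*25)² = (-4*25)² = (-100)² = 10000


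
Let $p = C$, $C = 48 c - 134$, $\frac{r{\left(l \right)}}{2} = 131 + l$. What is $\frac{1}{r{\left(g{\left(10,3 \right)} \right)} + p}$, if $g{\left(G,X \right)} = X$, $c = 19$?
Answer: $\frac{1}{1046} \approx 0.00095602$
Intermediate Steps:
$r{\left(l \right)} = 262 + 2 l$ ($r{\left(l \right)} = 2 \left(131 + l\right) = 262 + 2 l$)
$C = 778$ ($C = 48 \cdot 19 - 134 = 912 - 134 = 778$)
$p = 778$
$\frac{1}{r{\left(g{\left(10,3 \right)} \right)} + p} = \frac{1}{\left(262 + 2 \cdot 3\right) + 778} = \frac{1}{\left(262 + 6\right) + 778} = \frac{1}{268 + 778} = \frac{1}{1046}$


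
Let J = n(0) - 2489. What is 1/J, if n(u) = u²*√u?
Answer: -1/2489 ≈ -0.00040177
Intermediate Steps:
n(u) = u^(5/2)
J = -2489 (J = 0^(5/2) - 2489 = 0 - 2489 = -2489)
1/J = 1/(-2489) = -1/2489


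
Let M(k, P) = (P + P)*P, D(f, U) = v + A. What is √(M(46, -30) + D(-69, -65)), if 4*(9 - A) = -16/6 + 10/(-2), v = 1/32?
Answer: √1043106/24 ≈ 42.555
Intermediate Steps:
v = 1/32 ≈ 0.031250
A = 131/12 (A = 9 - (-16/6 + 10/(-2))/4 = 9 - (-16*⅙ + 10*(-½))/4 = 9 - (-8/3 - 5)/4 = 9 - ¼*(-23/3) = 9 + 23/12 = 131/12 ≈ 10.917)
D(f, U) = 1051/96 (D(f, U) = 1/32 + 131/12 = 1051/96)
M(k, P) = 2*P² (M(k, P) = (2*P)*P = 2*P²)
√(M(46, -30) + D(-69, -65)) = √(2*(-30)² + 1051/96) = √(2*900 + 1051/96) = √(1800 + 1051/96) = √(173851/96) = √1043106/24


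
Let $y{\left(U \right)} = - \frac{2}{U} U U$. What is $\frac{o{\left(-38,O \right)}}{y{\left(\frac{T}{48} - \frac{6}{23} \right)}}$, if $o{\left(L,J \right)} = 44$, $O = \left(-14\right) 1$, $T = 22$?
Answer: $- \frac{12144}{109} \approx -111.41$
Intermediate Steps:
$O = -14$
$y{\left(U \right)} = - 2 U$
$\frac{o{\left(-38,O \right)}}{y{\left(\frac{T}{48} - \frac{6}{23} \right)}} = \frac{44}{\left(-2\right) \left(\frac{22}{48} - \frac{6}{23}\right)} = \frac{44}{\left(-2\right) \left(22 \cdot \frac{1}{48} - \frac{6}{23}\right)} = \frac{44}{\left(-2\right) \left(\frac{11}{24} - \frac{6}{23}\right)} = \frac{44}{\left(-2\right) \frac{109}{552}} = \frac{44}{- \frac{109}{276}} = 44 \left(- \frac{276}{109}\right) = - \frac{12144}{109}$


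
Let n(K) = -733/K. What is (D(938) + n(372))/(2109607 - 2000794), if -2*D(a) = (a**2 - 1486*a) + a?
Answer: 95433263/40478436 ≈ 2.3576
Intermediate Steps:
D(a) = -a**2/2 + 1485*a/2 (D(a) = -((a**2 - 1486*a) + a)/2 = -(a**2 - 1485*a)/2 = -a**2/2 + 1485*a/2)
(D(938) + n(372))/(2109607 - 2000794) = ((1/2)*938*(1485 - 1*938) - 733/372)/(2109607 - 2000794) = ((1/2)*938*(1485 - 938) - 733*1/372)/108813 = ((1/2)*938*547 - 733/372)*(1/108813) = (256543 - 733/372)*(1/108813) = (95433263/372)*(1/108813) = 95433263/40478436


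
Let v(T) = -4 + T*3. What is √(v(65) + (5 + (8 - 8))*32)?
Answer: 3*√39 ≈ 18.735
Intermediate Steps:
v(T) = -4 + 3*T
√(v(65) + (5 + (8 - 8))*32) = √((-4 + 3*65) + (5 + (8 - 8))*32) = √((-4 + 195) + (5 + 0)*32) = √(191 + 5*32) = √(191 + 160) = √351 = 3*√39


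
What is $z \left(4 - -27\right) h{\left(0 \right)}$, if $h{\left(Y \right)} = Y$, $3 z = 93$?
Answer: $0$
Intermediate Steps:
$z = 31$ ($z = \frac{1}{3} \cdot 93 = 31$)
$z \left(4 - -27\right) h{\left(0 \right)} = 31 \left(4 - -27\right) 0 = 31 \left(4 + 27\right) 0 = 31 \cdot 31 \cdot 0 = 961 \cdot 0 = 0$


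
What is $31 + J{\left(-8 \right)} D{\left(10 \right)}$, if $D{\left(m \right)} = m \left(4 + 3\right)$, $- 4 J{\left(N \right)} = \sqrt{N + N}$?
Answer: $31 - 70 i \approx 31.0 - 70.0 i$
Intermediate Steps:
$J{\left(N \right)} = - \frac{\sqrt{2} \sqrt{N}}{4}$ ($J{\left(N \right)} = - \frac{\sqrt{N + N}}{4} = - \frac{\sqrt{2 N}}{4} = - \frac{\sqrt{2} \sqrt{N}}{4}$)
$D{\left(m \right)} = 7 m$ ($D{\left(m \right)} = m 7 = 7 m$)
$31 + J{\left(-8 \right)} D{\left(10 \right)} = 31 + - \frac{\sqrt{2} \sqrt{-8}}{4} \cdot 7 \cdot 10 = 31 + - \frac{\sqrt{2} \cdot 2 i \sqrt{2}}{4} \cdot 70 = 31 + - i 70 = 31 - 70 i$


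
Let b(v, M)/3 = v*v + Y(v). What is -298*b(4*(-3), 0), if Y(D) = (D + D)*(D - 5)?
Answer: -493488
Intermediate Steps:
Y(D) = 2*D*(-5 + D) (Y(D) = (2*D)*(-5 + D) = 2*D*(-5 + D))
b(v, M) = 3*v² + 6*v*(-5 + v) (b(v, M) = 3*(v*v + 2*v*(-5 + v)) = 3*(v² + 2*v*(-5 + v)) = 3*v² + 6*v*(-5 + v))
-298*b(4*(-3), 0) = -894*4*(-3)*(-10 + 3*(4*(-3))) = -894*(-12)*(-10 + 3*(-12)) = -894*(-12)*(-10 - 36) = -894*(-12)*(-46) = -298*1656 = -493488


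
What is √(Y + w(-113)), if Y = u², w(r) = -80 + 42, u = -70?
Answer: √4862 ≈ 69.728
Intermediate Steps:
w(r) = -38
Y = 4900 (Y = (-70)² = 4900)
√(Y + w(-113)) = √(4900 - 38) = √4862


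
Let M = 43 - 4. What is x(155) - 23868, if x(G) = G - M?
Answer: -23752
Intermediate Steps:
M = 39
x(G) = -39 + G (x(G) = G - 1*39 = G - 39 = -39 + G)
x(155) - 23868 = (-39 + 155) - 23868 = 116 - 23868 = -23752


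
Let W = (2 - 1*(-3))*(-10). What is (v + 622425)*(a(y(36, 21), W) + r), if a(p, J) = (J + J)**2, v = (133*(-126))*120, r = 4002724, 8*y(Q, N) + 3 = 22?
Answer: -5571807719340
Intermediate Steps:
y(Q, N) = 19/8 (y(Q, N) = -3/8 + (1/8)*22 = -3/8 + 11/4 = 19/8)
W = -50 (W = (2 + 3)*(-10) = 5*(-10) = -50)
v = -2010960 (v = -16758*120 = -2010960)
a(p, J) = 4*J**2 (a(p, J) = (2*J)**2 = 4*J**2)
(v + 622425)*(a(y(36, 21), W) + r) = (-2010960 + 622425)*(4*(-50)**2 + 4002724) = -1388535*(4*2500 + 4002724) = -1388535*(10000 + 4002724) = -1388535*4012724 = -5571807719340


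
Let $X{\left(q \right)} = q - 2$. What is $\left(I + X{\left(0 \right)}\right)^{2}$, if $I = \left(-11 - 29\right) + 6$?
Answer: $1296$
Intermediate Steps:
$X{\left(q \right)} = -2 + q$
$I = -34$ ($I = -40 + 6 = -34$)
$\left(I + X{\left(0 \right)}\right)^{2} = \left(-34 + \left(-2 + 0\right)\right)^{2} = \left(-34 - 2\right)^{2} = \left(-36\right)^{2} = 1296$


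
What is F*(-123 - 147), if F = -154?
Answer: 41580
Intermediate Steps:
F*(-123 - 147) = -154*(-123 - 147) = -154*(-270) = 41580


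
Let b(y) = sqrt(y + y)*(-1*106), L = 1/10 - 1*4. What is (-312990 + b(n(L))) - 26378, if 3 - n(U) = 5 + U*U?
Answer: -339368 - 53*I*sqrt(3442)/5 ≈ -3.3937e+5 - 621.89*I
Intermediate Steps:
L = -39/10 (L = 1/10 - 4 = -39/10 ≈ -3.9000)
n(U) = -2 - U**2 (n(U) = 3 - (5 + U*U) = 3 - (5 + U**2) = 3 + (-5 - U**2) = -2 - U**2)
b(y) = -106*sqrt(2)*sqrt(y) (b(y) = sqrt(2*y)*(-106) = (sqrt(2)*sqrt(y))*(-106) = -106*sqrt(2)*sqrt(y))
(-312990 + b(n(L))) - 26378 = (-312990 - 106*sqrt(2)*sqrt(-2 - (-39/10)**2)) - 26378 = (-312990 - 106*sqrt(2)*sqrt(-2 - 1*1521/100)) - 26378 = (-312990 - 106*sqrt(2)*sqrt(-2 - 1521/100)) - 26378 = (-312990 - 106*sqrt(2)*sqrt(-1721/100)) - 26378 = (-312990 - 106*sqrt(2)*I*sqrt(1721)/10) - 26378 = (-312990 - 53*I*sqrt(3442)/5) - 26378 = -339368 - 53*I*sqrt(3442)/5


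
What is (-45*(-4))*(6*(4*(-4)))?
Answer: -17280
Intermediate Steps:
(-45*(-4))*(6*(4*(-4))) = 180*(6*(-16)) = 180*(-96) = -17280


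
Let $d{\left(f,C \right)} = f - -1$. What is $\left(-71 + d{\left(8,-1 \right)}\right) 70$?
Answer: $-4340$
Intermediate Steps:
$d{\left(f,C \right)} = 1 + f$ ($d{\left(f,C \right)} = f + 1 = 1 + f$)
$\left(-71 + d{\left(8,-1 \right)}\right) 70 = \left(-71 + \left(1 + 8\right)\right) 70 = \left(-71 + 9\right) 70 = \left(-62\right) 70 = -4340$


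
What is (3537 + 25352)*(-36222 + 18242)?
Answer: -519424220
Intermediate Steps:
(3537 + 25352)*(-36222 + 18242) = 28889*(-17980) = -519424220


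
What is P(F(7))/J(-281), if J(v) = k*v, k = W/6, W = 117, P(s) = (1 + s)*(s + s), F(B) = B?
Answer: -224/10959 ≈ -0.020440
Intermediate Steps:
P(s) = 2*s*(1 + s) (P(s) = (1 + s)*(2*s) = 2*s*(1 + s))
k = 39/2 (k = 117/6 = 117*(⅙) = 39/2 ≈ 19.500)
J(v) = 39*v/2
P(F(7))/J(-281) = (2*7*(1 + 7))/(((39/2)*(-281))) = (2*7*8)/(-10959/2) = 112*(-2/10959) = -224/10959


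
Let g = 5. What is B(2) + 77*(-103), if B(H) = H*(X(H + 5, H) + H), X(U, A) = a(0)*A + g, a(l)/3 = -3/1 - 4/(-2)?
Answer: -7929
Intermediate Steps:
a(l) = -3 (a(l) = 3*(-3/1 - 4/(-2)) = 3*(-3*1 - 4*(-½)) = 3*(-3 + 2) = 3*(-1) = -3)
X(U, A) = 5 - 3*A (X(U, A) = -3*A + 5 = 5 - 3*A)
B(H) = H*(5 - 2*H) (B(H) = H*((5 - 3*H) + H) = H*(5 - 2*H))
B(2) + 77*(-103) = 2*(5 - 2*2) + 77*(-103) = 2*(5 - 4) - 7931 = 2*1 - 7931 = 2 - 7931 = -7929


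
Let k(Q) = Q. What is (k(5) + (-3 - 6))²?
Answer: 16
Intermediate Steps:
(k(5) + (-3 - 6))² = (5 + (-3 - 6))² = (5 - 9)² = (-4)² = 16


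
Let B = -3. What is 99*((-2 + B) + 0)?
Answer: -495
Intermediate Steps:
99*((-2 + B) + 0) = 99*((-2 - 3) + 0) = 99*(-5 + 0) = 99*(-5) = -495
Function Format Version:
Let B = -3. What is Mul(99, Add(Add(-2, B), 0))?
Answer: -495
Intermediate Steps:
Mul(99, Add(Add(-2, B), 0)) = Mul(99, Add(Add(-2, -3), 0)) = Mul(99, Add(-5, 0)) = Mul(99, -5) = -495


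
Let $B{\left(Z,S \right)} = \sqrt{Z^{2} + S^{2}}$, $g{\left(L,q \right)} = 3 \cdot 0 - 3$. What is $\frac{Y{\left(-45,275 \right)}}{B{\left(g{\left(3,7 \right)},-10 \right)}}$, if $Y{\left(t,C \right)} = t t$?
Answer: $\frac{2025 \sqrt{109}}{109} \approx 193.96$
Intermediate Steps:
$Y{\left(t,C \right)} = t^{2}$
$g{\left(L,q \right)} = -3$ ($g{\left(L,q \right)} = 0 - 3 = -3$)
$B{\left(Z,S \right)} = \sqrt{S^{2} + Z^{2}}$
$\frac{Y{\left(-45,275 \right)}}{B{\left(g{\left(3,7 \right)},-10 \right)}} = \frac{\left(-45\right)^{2}}{\sqrt{\left(-10\right)^{2} + \left(-3\right)^{2}}} = \frac{2025}{\sqrt{100 + 9}} = \frac{2025}{\sqrt{109}} = 2025 \frac{\sqrt{109}}{109} = \frac{2025 \sqrt{109}}{109}$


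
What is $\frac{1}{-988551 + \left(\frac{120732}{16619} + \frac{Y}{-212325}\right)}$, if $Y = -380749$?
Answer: $- \frac{3528629175}{3488197937485894} \approx -1.0116 \cdot 10^{-6}$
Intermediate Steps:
$\frac{1}{-988551 + \left(\frac{120732}{16619} + \frac{Y}{-212325}\right)} = \frac{1}{-988551 + \left(\frac{120732}{16619} - \frac{380749}{-212325}\right)} = \frac{1}{-988551 + \left(120732 \cdot \frac{1}{16619} - - \frac{380749}{212325}\right)} = \frac{1}{-988551 + \left(\frac{120732}{16619} + \frac{380749}{212325}\right)} = \frac{1}{-988551 + \frac{31962089531}{3528629175}} = \frac{1}{- \frac{3488197937485894}{3528629175}} = - \frac{3528629175}{3488197937485894}$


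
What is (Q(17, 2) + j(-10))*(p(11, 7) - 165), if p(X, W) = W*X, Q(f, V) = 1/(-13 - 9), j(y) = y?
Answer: 884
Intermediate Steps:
Q(f, V) = -1/22 (Q(f, V) = 1/(-22) = -1/22)
(Q(17, 2) + j(-10))*(p(11, 7) - 165) = (-1/22 - 10)*(7*11 - 165) = -221*(77 - 165)/22 = -221/22*(-88) = 884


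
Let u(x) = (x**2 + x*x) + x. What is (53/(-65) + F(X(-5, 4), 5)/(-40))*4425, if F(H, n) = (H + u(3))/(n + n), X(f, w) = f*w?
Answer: -752781/208 ≈ -3619.1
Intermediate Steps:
u(x) = x + 2*x**2 (u(x) = (x**2 + x**2) + x = 2*x**2 + x = x + 2*x**2)
F(H, n) = (21 + H)/(2*n) (F(H, n) = (H + 3*(1 + 2*3))/(n + n) = (H + 3*(1 + 6))/((2*n)) = (H + 3*7)*(1/(2*n)) = (H + 21)*(1/(2*n)) = (21 + H)*(1/(2*n)) = (21 + H)/(2*n))
(53/(-65) + F(X(-5, 4), 5)/(-40))*4425 = (53/(-65) + ((1/2)*(21 - 5*4)/5)/(-40))*4425 = (53*(-1/65) + ((1/2)*(1/5)*(21 - 20))*(-1/40))*4425 = (-53/65 + ((1/2)*(1/5)*1)*(-1/40))*4425 = (-53/65 + (1/10)*(-1/40))*4425 = (-53/65 - 1/400)*4425 = -4253/5200*4425 = -752781/208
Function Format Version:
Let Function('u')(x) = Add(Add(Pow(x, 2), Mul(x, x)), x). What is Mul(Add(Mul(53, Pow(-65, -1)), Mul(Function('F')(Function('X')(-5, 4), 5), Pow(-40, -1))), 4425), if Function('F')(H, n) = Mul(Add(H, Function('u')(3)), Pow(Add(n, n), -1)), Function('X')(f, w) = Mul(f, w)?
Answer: Rational(-752781, 208) ≈ -3619.1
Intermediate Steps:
Function('u')(x) = Add(x, Mul(2, Pow(x, 2))) (Function('u')(x) = Add(Add(Pow(x, 2), Pow(x, 2)), x) = Add(Mul(2, Pow(x, 2)), x) = Add(x, Mul(2, Pow(x, 2))))
Function('F')(H, n) = Mul(Rational(1, 2), Pow(n, -1), Add(21, H)) (Function('F')(H, n) = Mul(Add(H, Mul(3, Add(1, Mul(2, 3)))), Pow(Add(n, n), -1)) = Mul(Add(H, Mul(3, Add(1, 6))), Pow(Mul(2, n), -1)) = Mul(Add(H, Mul(3, 7)), Mul(Rational(1, 2), Pow(n, -1))) = Mul(Add(H, 21), Mul(Rational(1, 2), Pow(n, -1))) = Mul(Add(21, H), Mul(Rational(1, 2), Pow(n, -1))) = Mul(Rational(1, 2), Pow(n, -1), Add(21, H)))
Mul(Add(Mul(53, Pow(-65, -1)), Mul(Function('F')(Function('X')(-5, 4), 5), Pow(-40, -1))), 4425) = Mul(Add(Mul(53, Pow(-65, -1)), Mul(Mul(Rational(1, 2), Pow(5, -1), Add(21, Mul(-5, 4))), Pow(-40, -1))), 4425) = Mul(Add(Mul(53, Rational(-1, 65)), Mul(Mul(Rational(1, 2), Rational(1, 5), Add(21, -20)), Rational(-1, 40))), 4425) = Mul(Add(Rational(-53, 65), Mul(Mul(Rational(1, 2), Rational(1, 5), 1), Rational(-1, 40))), 4425) = Mul(Add(Rational(-53, 65), Mul(Rational(1, 10), Rational(-1, 40))), 4425) = Mul(Add(Rational(-53, 65), Rational(-1, 400)), 4425) = Mul(Rational(-4253, 5200), 4425) = Rational(-752781, 208)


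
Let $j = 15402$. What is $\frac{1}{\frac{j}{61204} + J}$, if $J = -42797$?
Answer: $- \frac{30602}{1309666093} \approx -2.3366 \cdot 10^{-5}$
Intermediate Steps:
$\frac{1}{\frac{j}{61204} + J} = \frac{1}{\frac{15402}{61204} - 42797} = \frac{1}{15402 \cdot \frac{1}{61204} - 42797} = \frac{1}{\frac{7701}{30602} - 42797} = \frac{1}{- \frac{1309666093}{30602}} = - \frac{30602}{1309666093}$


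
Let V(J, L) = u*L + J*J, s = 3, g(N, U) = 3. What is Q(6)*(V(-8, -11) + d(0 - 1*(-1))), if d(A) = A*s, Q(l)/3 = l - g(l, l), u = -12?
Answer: 1791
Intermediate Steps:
Q(l) = -9 + 3*l (Q(l) = 3*(l - 1*3) = 3*(l - 3) = 3*(-3 + l) = -9 + 3*l)
d(A) = 3*A (d(A) = A*3 = 3*A)
V(J, L) = J**2 - 12*L (V(J, L) = -12*L + J*J = -12*L + J**2 = J**2 - 12*L)
Q(6)*(V(-8, -11) + d(0 - 1*(-1))) = (-9 + 3*6)*(((-8)**2 - 12*(-11)) + 3*(0 - 1*(-1))) = (-9 + 18)*((64 + 132) + 3*(0 + 1)) = 9*(196 + 3*1) = 9*(196 + 3) = 9*199 = 1791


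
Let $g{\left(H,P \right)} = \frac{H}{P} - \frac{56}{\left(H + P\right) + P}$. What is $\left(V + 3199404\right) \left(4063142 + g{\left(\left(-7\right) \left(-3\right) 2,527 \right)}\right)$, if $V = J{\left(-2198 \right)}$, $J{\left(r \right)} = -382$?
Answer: $\frac{938448431247686106}{72199} \approx 1.2998 \cdot 10^{13}$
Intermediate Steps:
$V = -382$
$g{\left(H,P \right)} = - \frac{56}{H + 2 P} + \frac{H}{P}$ ($g{\left(H,P \right)} = \frac{H}{P} - \frac{56}{H + 2 P} = - \frac{56}{H + 2 P} + \frac{H}{P}$)
$\left(V + 3199404\right) \left(4063142 + g{\left(\left(-7\right) \left(-3\right) 2,527 \right)}\right) = \left(-382 + 3199404\right) \left(4063142 + \frac{\left(\left(-7\right) \left(-3\right) 2\right)^{2} - 29512 + 2 \left(-7\right) \left(-3\right) 2 \cdot 527}{527 \left(\left(-7\right) \left(-3\right) 2 + 2 \cdot 527\right)}\right) = 3199022 \left(4063142 + \frac{\left(21 \cdot 2\right)^{2} - 29512 + 2 \cdot 21 \cdot 2 \cdot 527}{527 \left(21 \cdot 2 + 1054\right)}\right) = 3199022 \left(4063142 + \frac{42^{2} - 29512 + 2 \cdot 42 \cdot 527}{527 \left(42 + 1054\right)}\right) = 3199022 \left(4063142 + \frac{1764 - 29512 + 44268}{527 \cdot 1096}\right) = 3199022 \left(4063142 + \frac{1}{527} \cdot \frac{1}{1096} \cdot 16520\right) = 3199022 \left(4063142 + \frac{2065}{72199}\right) = 3199022 \cdot \frac{293354791323}{72199} = \frac{938448431247686106}{72199}$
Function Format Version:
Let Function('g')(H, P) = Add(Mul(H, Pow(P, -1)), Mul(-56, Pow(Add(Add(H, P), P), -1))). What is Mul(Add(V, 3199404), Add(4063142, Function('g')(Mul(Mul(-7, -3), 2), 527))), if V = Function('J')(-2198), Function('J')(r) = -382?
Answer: Rational(938448431247686106, 72199) ≈ 1.2998e+13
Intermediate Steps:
V = -382
Function('g')(H, P) = Add(Mul(-56, Pow(Add(H, Mul(2, P)), -1)), Mul(H, Pow(P, -1))) (Function('g')(H, P) = Add(Mul(H, Pow(P, -1)), Mul(-56, Pow(Add(H, Mul(2, P)), -1))) = Add(Mul(-56, Pow(Add(H, Mul(2, P)), -1)), Mul(H, Pow(P, -1))))
Mul(Add(V, 3199404), Add(4063142, Function('g')(Mul(Mul(-7, -3), 2), 527))) = Mul(Add(-382, 3199404), Add(4063142, Mul(Pow(527, -1), Pow(Add(Mul(Mul(-7, -3), 2), Mul(2, 527)), -1), Add(Pow(Mul(Mul(-7, -3), 2), 2), Mul(-56, 527), Mul(2, Mul(Mul(-7, -3), 2), 527))))) = Mul(3199022, Add(4063142, Mul(Rational(1, 527), Pow(Add(Mul(21, 2), 1054), -1), Add(Pow(Mul(21, 2), 2), -29512, Mul(2, Mul(21, 2), 527))))) = Mul(3199022, Add(4063142, Mul(Rational(1, 527), Pow(Add(42, 1054), -1), Add(Pow(42, 2), -29512, Mul(2, 42, 527))))) = Mul(3199022, Add(4063142, Mul(Rational(1, 527), Pow(1096, -1), Add(1764, -29512, 44268)))) = Mul(3199022, Add(4063142, Mul(Rational(1, 527), Rational(1, 1096), 16520))) = Mul(3199022, Add(4063142, Rational(2065, 72199))) = Mul(3199022, Rational(293354791323, 72199)) = Rational(938448431247686106, 72199)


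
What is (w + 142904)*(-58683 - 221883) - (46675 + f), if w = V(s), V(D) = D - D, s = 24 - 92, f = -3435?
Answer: -40094046904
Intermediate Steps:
s = -68
V(D) = 0
w = 0
(w + 142904)*(-58683 - 221883) - (46675 + f) = (0 + 142904)*(-58683 - 221883) - (46675 - 3435) = 142904*(-280566) - 1*43240 = -40094003664 - 43240 = -40094046904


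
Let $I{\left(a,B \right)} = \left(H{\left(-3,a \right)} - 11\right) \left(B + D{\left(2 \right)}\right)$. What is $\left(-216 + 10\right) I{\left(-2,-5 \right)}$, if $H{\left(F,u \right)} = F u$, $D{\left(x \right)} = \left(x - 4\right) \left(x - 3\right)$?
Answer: $-3090$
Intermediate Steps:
$D{\left(x \right)} = \left(-4 + x\right) \left(-3 + x\right)$
$I{\left(a,B \right)} = \left(-11 - 3 a\right) \left(2 + B\right)$ ($I{\left(a,B \right)} = \left(- 3 a - 11\right) \left(B + \left(12 + 2^{2} - 14\right)\right) = \left(-11 - 3 a\right) \left(B + \left(12 + 4 - 14\right)\right) = \left(-11 - 3 a\right) \left(B + 2\right) = \left(-11 - 3 a\right) \left(2 + B\right)$)
$\left(-216 + 10\right) I{\left(-2,-5 \right)} = \left(-216 + 10\right) \left(-22 - -55 - -12 - \left(-15\right) \left(-2\right)\right) = - 206 \left(-22 + 55 + 12 - 30\right) = \left(-206\right) 15 = -3090$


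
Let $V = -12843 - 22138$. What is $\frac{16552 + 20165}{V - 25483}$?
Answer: $- \frac{36717}{60464} \approx -0.60725$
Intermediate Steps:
$V = -34981$
$\frac{16552 + 20165}{V - 25483} = \frac{16552 + 20165}{-34981 - 25483} = \frac{36717}{-60464} = 36717 \left(- \frac{1}{60464}\right) = - \frac{36717}{60464}$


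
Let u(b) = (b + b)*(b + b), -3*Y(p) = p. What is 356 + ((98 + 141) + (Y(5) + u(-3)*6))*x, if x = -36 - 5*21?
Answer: -63564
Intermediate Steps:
Y(p) = -p/3
x = -141 (x = -36 - 1*105 = -36 - 105 = -141)
u(b) = 4*b² (u(b) = (2*b)*(2*b) = 4*b²)
356 + ((98 + 141) + (Y(5) + u(-3)*6))*x = 356 + ((98 + 141) + (-⅓*5 + (4*(-3)²)*6))*(-141) = 356 + (239 + (-5/3 + (4*9)*6))*(-141) = 356 + (239 + (-5/3 + 36*6))*(-141) = 356 + (239 + (-5/3 + 216))*(-141) = 356 + (239 + 643/3)*(-141) = 356 + (1360/3)*(-141) = 356 - 63920 = -63564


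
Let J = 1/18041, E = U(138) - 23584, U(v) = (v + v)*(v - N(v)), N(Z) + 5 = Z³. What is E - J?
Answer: -13085714395509/18041 ≈ -7.2533e+8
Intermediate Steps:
N(Z) = -5 + Z³
U(v) = 2*v*(5 + v - v³) (U(v) = (v + v)*(v - (-5 + v³)) = (2*v)*(v + (5 - v³)) = (2*v)*(5 + v - v³) = 2*v*(5 + v - v³))
E = -725331988 (E = 2*138*(5 + 138 - 1*138³) - 23584 = 2*138*(5 + 138 - 1*2628072) - 23584 = 2*138*(5 + 138 - 2628072) - 23584 = 2*138*(-2627929) - 23584 = -725308404 - 23584 = -725331988)
J = 1/18041 ≈ 5.5429e-5
E - J = -725331988 - 1*1/18041 = -725331988 - 1/18041 = -13085714395509/18041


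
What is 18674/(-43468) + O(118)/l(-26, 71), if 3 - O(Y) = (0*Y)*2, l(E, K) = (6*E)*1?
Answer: -253629/565084 ≈ -0.44883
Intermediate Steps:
l(E, K) = 6*E
O(Y) = 3 (O(Y) = 3 - 0*Y*2 = 3 - 0*2 = 3 - 1*0 = 3 + 0 = 3)
18674/(-43468) + O(118)/l(-26, 71) = 18674/(-43468) + 3/((6*(-26))) = 18674*(-1/43468) + 3/(-156) = -9337/21734 + 3*(-1/156) = -9337/21734 - 1/52 = -253629/565084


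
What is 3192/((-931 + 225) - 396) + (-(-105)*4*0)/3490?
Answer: -84/29 ≈ -2.8966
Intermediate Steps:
3192/((-931 + 225) - 396) + (-(-105)*4*0)/3490 = 3192/(-706 - 396) + (-15*(-28)*0)*(1/3490) = 3192/(-1102) + (420*0)*(1/3490) = 3192*(-1/1102) + 0*(1/3490) = -84/29 + 0 = -84/29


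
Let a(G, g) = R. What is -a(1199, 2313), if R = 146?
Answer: -146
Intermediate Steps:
a(G, g) = 146
-a(1199, 2313) = -1*146 = -146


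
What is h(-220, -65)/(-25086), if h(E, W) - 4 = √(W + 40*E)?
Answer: -2/12543 - I*√985/8362 ≈ -0.00015945 - 0.0037533*I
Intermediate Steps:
h(E, W) = 4 + √(W + 40*E)
h(-220, -65)/(-25086) = (4 + √(-65 + 40*(-220)))/(-25086) = (4 + √(-65 - 8800))*(-1/25086) = (4 + √(-8865))*(-1/25086) = (4 + 3*I*√985)*(-1/25086) = -2/12543 - I*√985/8362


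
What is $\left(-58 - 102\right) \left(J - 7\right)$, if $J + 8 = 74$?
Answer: $-9440$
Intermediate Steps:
$J = 66$ ($J = -8 + 74 = 66$)
$\left(-58 - 102\right) \left(J - 7\right) = \left(-58 - 102\right) \left(66 - 7\right) = \left(-160\right) 59 = -9440$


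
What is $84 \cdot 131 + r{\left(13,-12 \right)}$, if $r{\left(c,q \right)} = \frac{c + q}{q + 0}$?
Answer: $\frac{132047}{12} \approx 11004.0$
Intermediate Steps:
$r{\left(c,q \right)} = \frac{c + q}{q}$
$84 \cdot 131 + r{\left(13,-12 \right)} = 84 \cdot 131 + \frac{13 - 12}{-12} = 11004 - \frac{1}{12} = \frac{132047}{12}$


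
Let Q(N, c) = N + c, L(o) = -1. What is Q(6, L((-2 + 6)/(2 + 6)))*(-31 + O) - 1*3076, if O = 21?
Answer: -3126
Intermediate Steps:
Q(6, L((-2 + 6)/(2 + 6)))*(-31 + O) - 1*3076 = (6 - 1)*(-31 + 21) - 1*3076 = 5*(-10) - 3076 = -50 - 3076 = -3126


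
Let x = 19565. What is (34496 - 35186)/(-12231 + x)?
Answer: -345/3667 ≈ -0.094082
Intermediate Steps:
(34496 - 35186)/(-12231 + x) = (34496 - 35186)/(-12231 + 19565) = -690/7334 = -690*1/7334 = -345/3667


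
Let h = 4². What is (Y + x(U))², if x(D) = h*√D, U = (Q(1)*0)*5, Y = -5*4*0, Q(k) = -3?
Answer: 0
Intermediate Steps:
h = 16
Y = 0 (Y = -20*0 = 0)
U = 0 (U = -3*0*5 = 0*5 = 0)
x(D) = 16*√D
(Y + x(U))² = (0 + 16*√0)² = (0 + 16*0)² = (0 + 0)² = 0² = 0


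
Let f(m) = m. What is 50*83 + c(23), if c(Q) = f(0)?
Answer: 4150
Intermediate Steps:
c(Q) = 0
50*83 + c(23) = 50*83 + 0 = 4150 + 0 = 4150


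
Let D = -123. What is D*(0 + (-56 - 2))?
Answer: 7134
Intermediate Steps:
D*(0 + (-56 - 2)) = -123*(0 + (-56 - 2)) = -123*(0 - 58) = -123*(-58) = 7134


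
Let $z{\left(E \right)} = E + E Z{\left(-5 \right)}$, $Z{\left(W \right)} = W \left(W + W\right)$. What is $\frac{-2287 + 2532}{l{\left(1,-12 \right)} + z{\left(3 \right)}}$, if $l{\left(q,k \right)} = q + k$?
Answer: $\frac{245}{142} \approx 1.7254$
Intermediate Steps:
$Z{\left(W \right)} = 2 W^{2}$ ($Z{\left(W \right)} = W 2 W = 2 W^{2}$)
$l{\left(q,k \right)} = k + q$
$z{\left(E \right)} = 51 E$ ($z{\left(E \right)} = E + E 2 \left(-5\right)^{2} = E + E 2 \cdot 25 = E + E 50 = E + 50 E = 51 E$)
$\frac{-2287 + 2532}{l{\left(1,-12 \right)} + z{\left(3 \right)}} = \frac{-2287 + 2532}{\left(-12 + 1\right) + 51 \cdot 3} = \frac{245}{-11 + 153} = \frac{245}{142}$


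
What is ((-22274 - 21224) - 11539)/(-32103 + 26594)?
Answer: 55037/5509 ≈ 9.9904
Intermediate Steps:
((-22274 - 21224) - 11539)/(-32103 + 26594) = (-43498 - 11539)/(-5509) = -55037*(-1/5509) = 55037/5509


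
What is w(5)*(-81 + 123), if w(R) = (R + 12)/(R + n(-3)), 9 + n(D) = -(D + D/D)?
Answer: -357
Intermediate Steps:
n(D) = -10 - D (n(D) = -9 - (D + D/D) = -9 - (D + 1) = -9 - (1 + D) = -9 + (-1 - D) = -10 - D)
w(R) = (12 + R)/(-7 + R) (w(R) = (R + 12)/(R + (-10 - 1*(-3))) = (12 + R)/(R + (-10 + 3)) = (12 + R)/(R - 7) = (12 + R)/(-7 + R))
w(5)*(-81 + 123) = ((12 + 5)/(-7 + 5))*(-81 + 123) = (17/(-2))*42 = -½*17*42 = -17/2*42 = -357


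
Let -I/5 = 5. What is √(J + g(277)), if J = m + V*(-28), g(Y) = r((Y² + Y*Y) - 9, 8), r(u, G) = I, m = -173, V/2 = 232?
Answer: I*√13190 ≈ 114.85*I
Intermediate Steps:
I = -25 (I = -5*5 = -25)
V = 464 (V = 2*232 = 464)
r(u, G) = -25
g(Y) = -25
J = -13165 (J = -173 + 464*(-28) = -173 - 12992 = -13165)
√(J + g(277)) = √(-13165 - 25) = √(-13190) = I*√13190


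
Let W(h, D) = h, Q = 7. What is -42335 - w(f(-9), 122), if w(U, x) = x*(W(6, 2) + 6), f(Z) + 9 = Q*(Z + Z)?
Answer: -43799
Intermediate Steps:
f(Z) = -9 + 14*Z (f(Z) = -9 + 7*(Z + Z) = -9 + 7*(2*Z) = -9 + 14*Z)
w(U, x) = 12*x (w(U, x) = x*(6 + 6) = x*12 = 12*x)
-42335 - w(f(-9), 122) = -42335 - 12*122 = -42335 - 1*1464 = -42335 - 1464 = -43799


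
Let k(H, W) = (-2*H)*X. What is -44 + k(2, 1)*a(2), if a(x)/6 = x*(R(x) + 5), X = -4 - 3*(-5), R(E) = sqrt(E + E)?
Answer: -3740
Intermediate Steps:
R(E) = sqrt(2)*sqrt(E) (R(E) = sqrt(2*E) = sqrt(2)*sqrt(E))
X = 11 (X = -4 + 15 = 11)
k(H, W) = -22*H (k(H, W) = -2*H*11 = -22*H)
a(x) = 6*x*(5 + sqrt(2)*sqrt(x)) (a(x) = 6*(x*(sqrt(2)*sqrt(x) + 5)) = 6*(x*(5 + sqrt(2)*sqrt(x))) = 6*x*(5 + sqrt(2)*sqrt(x)))
-44 + k(2, 1)*a(2) = -44 + (-22*2)*(6*2*(5 + sqrt(2)*sqrt(2))) = -44 - 264*2*(5 + 2) = -44 - 264*2*7 = -44 - 44*84 = -44 - 3696 = -3740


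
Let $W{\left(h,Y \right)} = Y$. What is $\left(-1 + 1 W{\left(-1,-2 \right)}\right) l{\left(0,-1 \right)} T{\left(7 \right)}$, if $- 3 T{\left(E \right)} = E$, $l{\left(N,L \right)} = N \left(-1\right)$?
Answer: $0$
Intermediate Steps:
$l{\left(N,L \right)} = - N$
$T{\left(E \right)} = - \frac{E}{3}$
$\left(-1 + 1 W{\left(-1,-2 \right)}\right) l{\left(0,-1 \right)} T{\left(7 \right)} = \left(-1 + 1 \left(-2\right)\right) \left(\left(-1\right) 0\right) \left(\left(- \frac{1}{3}\right) 7\right) = \left(-1 - 2\right) 0 \left(- \frac{7}{3}\right) = \left(-3\right) 0 \left(- \frac{7}{3}\right) = 0 \left(- \frac{7}{3}\right) = 0$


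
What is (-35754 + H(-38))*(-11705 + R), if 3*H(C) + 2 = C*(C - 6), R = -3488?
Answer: 1604259256/3 ≈ 5.3475e+8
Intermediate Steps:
H(C) = -⅔ + C*(-6 + C)/3 (H(C) = -⅔ + (C*(C - 6))/3 = -⅔ + (C*(-6 + C))/3 = -⅔ + C*(-6 + C)/3)
(-35754 + H(-38))*(-11705 + R) = (-35754 + (-⅔ - 2*(-38) + (⅓)*(-38)²))*(-11705 - 3488) = (-35754 + (-⅔ + 76 + (⅓)*1444))*(-15193) = (-35754 + (-⅔ + 76 + 1444/3))*(-15193) = (-35754 + 1670/3)*(-15193) = -105592/3*(-15193) = 1604259256/3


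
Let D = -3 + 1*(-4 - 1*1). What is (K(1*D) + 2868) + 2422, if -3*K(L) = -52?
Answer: 15922/3 ≈ 5307.3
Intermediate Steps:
D = -8 (D = -3 + 1*(-4 - 1) = -3 + 1*(-5) = -3 - 5 = -8)
K(L) = 52/3 (K(L) = -1/3*(-52) = 52/3)
(K(1*D) + 2868) + 2422 = (52/3 + 2868) + 2422 = 8656/3 + 2422 = 15922/3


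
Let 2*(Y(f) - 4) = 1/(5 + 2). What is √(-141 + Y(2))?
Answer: 3*I*√2982/14 ≈ 11.702*I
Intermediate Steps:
Y(f) = 57/14 (Y(f) = 4 + 1/(2*(5 + 2)) = 4 + (½)/7 = 4 + (½)*(⅐) = 4 + 1/14 = 57/14)
√(-141 + Y(2)) = √(-141 + 57/14) = √(-1917/14) = 3*I*√2982/14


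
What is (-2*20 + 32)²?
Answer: 64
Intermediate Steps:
(-2*20 + 32)² = (-40 + 32)² = (-8)² = 64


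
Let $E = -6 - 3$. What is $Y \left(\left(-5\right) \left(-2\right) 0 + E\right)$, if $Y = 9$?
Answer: $-81$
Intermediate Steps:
$E = -9$ ($E = -6 - 3 = -9$)
$Y \left(\left(-5\right) \left(-2\right) 0 + E\right) = 9 \left(\left(-5\right) \left(-2\right) 0 - 9\right) = 9 \left(10 \cdot 0 - 9\right) = 9 \left(0 - 9\right) = 9 \left(-9\right) = -81$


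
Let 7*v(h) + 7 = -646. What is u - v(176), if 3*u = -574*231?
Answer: -308733/7 ≈ -44105.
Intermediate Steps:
v(h) = -653/7 (v(h) = -1 + (⅐)*(-646) = -1 - 646/7 = -653/7)
u = -44198 (u = (-574*231)/3 = (⅓)*(-132594) = -44198)
u - v(176) = -44198 - 1*(-653/7) = -44198 + 653/7 = -308733/7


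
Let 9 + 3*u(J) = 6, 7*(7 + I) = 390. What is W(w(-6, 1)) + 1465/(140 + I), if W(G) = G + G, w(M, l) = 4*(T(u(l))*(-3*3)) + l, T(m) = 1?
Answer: -82215/1321 ≈ -62.237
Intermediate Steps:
I = 341/7 (I = -7 + (⅐)*390 = -7 + 390/7 = 341/7 ≈ 48.714)
u(J) = -1 (u(J) = -3 + (⅓)*6 = -3 + 2 = -1)
w(M, l) = -36 + l (w(M, l) = 4*(1*(-3*3)) + l = 4*(1*(-9)) + l = 4*(-9) + l = -36 + l)
W(G) = 2*G
W(w(-6, 1)) + 1465/(140 + I) = 2*(-36 + 1) + 1465/(140 + 341/7) = 2*(-35) + 1465/(1321/7) = -70 + 1465*(7/1321) = -70 + 10255/1321 = -82215/1321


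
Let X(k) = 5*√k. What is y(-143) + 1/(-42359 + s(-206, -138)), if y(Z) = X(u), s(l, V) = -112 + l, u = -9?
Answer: -1/42677 + 15*I ≈ -2.3432e-5 + 15.0*I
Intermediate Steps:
y(Z) = 15*I (y(Z) = 5*√(-9) = 5*(3*I) = 15*I)
y(-143) + 1/(-42359 + s(-206, -138)) = 15*I + 1/(-42359 + (-112 - 206)) = 15*I + 1/(-42359 - 318) = 15*I + 1/(-42677) = 15*I - 1/42677 = -1/42677 + 15*I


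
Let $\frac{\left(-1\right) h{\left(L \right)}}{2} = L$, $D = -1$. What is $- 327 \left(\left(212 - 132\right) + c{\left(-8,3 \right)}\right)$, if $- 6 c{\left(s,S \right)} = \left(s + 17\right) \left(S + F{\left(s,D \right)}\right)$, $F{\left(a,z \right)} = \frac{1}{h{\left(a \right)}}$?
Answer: $- \frac{789051}{32} \approx -24658.0$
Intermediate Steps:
$h{\left(L \right)} = - 2 L$
$F{\left(a,z \right)} = - \frac{1}{2 a}$ ($F{\left(a,z \right)} = \frac{1}{\left(-2\right) a} = - \frac{1}{2 a}$)
$c{\left(s,S \right)} = - \frac{\left(17 + s\right) \left(S - \frac{1}{2 s}\right)}{6}$ ($c{\left(s,S \right)} = - \frac{\left(s + 17\right) \left(S - \frac{1}{2 s}\right)}{6} = - \frac{\left(17 + s\right) \left(S - \frac{1}{2 s}\right)}{6}$)
$- 327 \left(\left(212 - 132\right) + c{\left(-8,3 \right)}\right) = - 327 \left(\left(212 - 132\right) + \frac{17 - 8 \left(1 - 102 - 6 \left(-8\right)\right)}{12 \left(-8\right)}\right) = - 327 \left(80 + \frac{1}{12} \left(- \frac{1}{8}\right) \left(17 - 8 \left(1 - 102 + 48\right)\right)\right) = - 327 \left(80 + \frac{1}{12} \left(- \frac{1}{8}\right) \left(17 - -424\right)\right) = - 327 \left(80 + \frac{1}{12} \left(- \frac{1}{8}\right) \left(17 + 424\right)\right) = - 327 \left(80 + \frac{1}{12} \left(- \frac{1}{8}\right) 441\right) = - 327 \left(80 - \frac{147}{32}\right) = \left(-327\right) \frac{2413}{32} = - \frac{789051}{32}$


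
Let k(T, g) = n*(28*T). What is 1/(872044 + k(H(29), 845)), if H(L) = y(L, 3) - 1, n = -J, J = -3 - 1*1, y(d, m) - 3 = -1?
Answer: 1/872156 ≈ 1.1466e-6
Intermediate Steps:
y(d, m) = 2 (y(d, m) = 3 - 1 = 2)
J = -4 (J = -3 - 1 = -4)
n = 4 (n = -1*(-4) = 4)
H(L) = 1 (H(L) = 2 - 1 = 1)
k(T, g) = 112*T (k(T, g) = 4*(28*T) = 112*T)
1/(872044 + k(H(29), 845)) = 1/(872044 + 112*1) = 1/(872044 + 112) = 1/872156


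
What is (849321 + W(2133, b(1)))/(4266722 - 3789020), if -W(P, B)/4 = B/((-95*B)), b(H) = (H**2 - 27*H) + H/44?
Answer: 80685499/45381690 ≈ 1.7779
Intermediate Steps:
b(H) = H**2 - 1187*H/44 (b(H) = (H**2 - 27*H) + H*(1/44) = (H**2 - 27*H) + H/44 = H**2 - 1187*H/44)
W(P, B) = 4/95 (W(P, B) = -4*B/((-95*B)) = -4*B*(-1/(95*B)) = -4*(-1/95) = 4/95)
(849321 + W(2133, b(1)))/(4266722 - 3789020) = (849321 + 4/95)/(4266722 - 3789020) = (80685499/95)/477702 = (80685499/95)*(1/477702) = 80685499/45381690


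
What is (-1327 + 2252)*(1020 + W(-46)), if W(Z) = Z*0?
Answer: 943500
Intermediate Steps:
W(Z) = 0
(-1327 + 2252)*(1020 + W(-46)) = (-1327 + 2252)*(1020 + 0) = 925*1020 = 943500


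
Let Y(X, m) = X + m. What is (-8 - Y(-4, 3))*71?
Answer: -497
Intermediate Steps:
(-8 - Y(-4, 3))*71 = (-8 - (-4 + 3))*71 = (-8 - 1*(-1))*71 = (-8 + 1)*71 = -7*71 = -497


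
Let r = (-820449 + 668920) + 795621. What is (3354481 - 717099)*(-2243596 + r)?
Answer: -4218503058528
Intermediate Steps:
r = 644092 (r = -151529 + 795621 = 644092)
(3354481 - 717099)*(-2243596 + r) = (3354481 - 717099)*(-2243596 + 644092) = 2637382*(-1599504) = -4218503058528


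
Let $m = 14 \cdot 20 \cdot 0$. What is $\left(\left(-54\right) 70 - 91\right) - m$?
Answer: $-3871$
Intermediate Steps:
$m = 0$ ($m = 280 \cdot 0 = 0$)
$\left(\left(-54\right) 70 - 91\right) - m = \left(\left(-54\right) 70 - 91\right) - 0 = \left(-3780 - 91\right) + 0 = -3871 + 0 = -3871$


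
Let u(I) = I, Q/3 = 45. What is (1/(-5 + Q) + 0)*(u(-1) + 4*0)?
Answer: -1/130 ≈ -0.0076923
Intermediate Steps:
Q = 135 (Q = 3*45 = 135)
(1/(-5 + Q) + 0)*(u(-1) + 4*0) = (1/(-5 + 135) + 0)*(-1 + 4*0) = (1/130 + 0)*(-1 + 0) = (1/130 + 0)*(-1) = (1/130)*(-1) = -1/130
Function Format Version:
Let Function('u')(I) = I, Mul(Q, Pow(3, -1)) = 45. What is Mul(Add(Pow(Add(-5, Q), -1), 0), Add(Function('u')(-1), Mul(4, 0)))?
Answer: Rational(-1, 130) ≈ -0.0076923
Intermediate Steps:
Q = 135 (Q = Mul(3, 45) = 135)
Mul(Add(Pow(Add(-5, Q), -1), 0), Add(Function('u')(-1), Mul(4, 0))) = Mul(Add(Pow(Add(-5, 135), -1), 0), Add(-1, Mul(4, 0))) = Mul(Add(Pow(130, -1), 0), Add(-1, 0)) = Mul(Add(Rational(1, 130), 0), -1) = Mul(Rational(1, 130), -1) = Rational(-1, 130)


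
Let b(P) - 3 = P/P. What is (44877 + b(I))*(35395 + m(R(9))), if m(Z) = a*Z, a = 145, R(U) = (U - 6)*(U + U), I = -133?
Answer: 1939981225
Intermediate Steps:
R(U) = 2*U*(-6 + U) (R(U) = (-6 + U)*(2*U) = 2*U*(-6 + U))
m(Z) = 145*Z
b(P) = 4 (b(P) = 3 + P/P = 3 + 1 = 4)
(44877 + b(I))*(35395 + m(R(9))) = (44877 + 4)*(35395 + 145*(2*9*(-6 + 9))) = 44881*(35395 + 145*(2*9*3)) = 44881*(35395 + 145*54) = 44881*(35395 + 7830) = 44881*43225 = 1939981225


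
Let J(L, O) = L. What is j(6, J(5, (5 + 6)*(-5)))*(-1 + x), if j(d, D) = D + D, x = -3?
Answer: -40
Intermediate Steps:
j(d, D) = 2*D
j(6, J(5, (5 + 6)*(-5)))*(-1 + x) = (2*5)*(-1 - 3) = 10*(-4) = -40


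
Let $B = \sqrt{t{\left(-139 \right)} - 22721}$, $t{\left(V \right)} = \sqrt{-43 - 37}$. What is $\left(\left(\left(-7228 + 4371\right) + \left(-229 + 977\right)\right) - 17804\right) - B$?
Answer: $-19913 - \sqrt{-22721 + 4 i \sqrt{5}} \approx -19913.0 - 150.73 i$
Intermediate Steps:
$t{\left(V \right)} = 4 i \sqrt{5}$ ($t{\left(V \right)} = \sqrt{-80} = 4 i \sqrt{5}$)
$B = \sqrt{-22721 + 4 i \sqrt{5}}$ ($B = \sqrt{4 i \sqrt{5} - 22721} = \sqrt{-22721 + 4 i \sqrt{5}} \approx 0.03 + 150.73 i$)
$\left(\left(\left(-7228 + 4371\right) + \left(-229 + 977\right)\right) - 17804\right) - B = \left(\left(\left(-7228 + 4371\right) + \left(-229 + 977\right)\right) - 17804\right) - \sqrt{-22721 + 4 i \sqrt{5}} = \left(\left(-2857 + 748\right) - 17804\right) - \sqrt{-22721 + 4 i \sqrt{5}} = \left(-2109 - 17804\right) - \sqrt{-22721 + 4 i \sqrt{5}} = -19913 - \sqrt{-22721 + 4 i \sqrt{5}}$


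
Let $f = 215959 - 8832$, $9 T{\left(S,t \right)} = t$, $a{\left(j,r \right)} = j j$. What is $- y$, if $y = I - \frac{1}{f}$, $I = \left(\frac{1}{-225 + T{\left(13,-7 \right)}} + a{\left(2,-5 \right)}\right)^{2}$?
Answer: $- \frac{13653426804423}{855232354048} \approx -15.965$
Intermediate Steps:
$a{\left(j,r \right)} = j^{2}$
$T{\left(S,t \right)} = \frac{t}{9}$
$f = 207127$ ($f = 215959 - 8832 = 207127$)
$I = \frac{65918161}{4129024}$ ($I = \left(\frac{1}{-225 + \frac{1}{9} \left(-7\right)} + 2^{2}\right)^{2} = \left(\frac{1}{-225 - \frac{7}{9}} + 4\right)^{2} = \left(\frac{1}{- \frac{2032}{9}} + 4\right)^{2} = \left(- \frac{9}{2032} + 4\right)^{2} = \left(\frac{8119}{2032}\right)^{2} = \frac{65918161}{4129024} \approx 15.965$)
$y = \frac{13653426804423}{855232354048}$ ($y = \frac{65918161}{4129024} - \frac{1}{207127} = \frac{13653426804423}{855232354048} \approx 15.965$)
$- y = \left(-1\right) \frac{13653426804423}{855232354048} = - \frac{13653426804423}{855232354048}$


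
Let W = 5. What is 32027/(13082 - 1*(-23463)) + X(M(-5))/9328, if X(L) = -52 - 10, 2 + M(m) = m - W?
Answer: 148241033/170445880 ≈ 0.86973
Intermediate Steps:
M(m) = -7 + m (M(m) = -2 + (m - 1*5) = -2 + (m - 5) = -2 + (-5 + m) = -7 + m)
X(L) = -62
32027/(13082 - 1*(-23463)) + X(M(-5))/9328 = 32027/(13082 - 1*(-23463)) - 62/9328 = 32027/(13082 + 23463) - 62*1/9328 = 32027/36545 - 31/4664 = 148241033/170445880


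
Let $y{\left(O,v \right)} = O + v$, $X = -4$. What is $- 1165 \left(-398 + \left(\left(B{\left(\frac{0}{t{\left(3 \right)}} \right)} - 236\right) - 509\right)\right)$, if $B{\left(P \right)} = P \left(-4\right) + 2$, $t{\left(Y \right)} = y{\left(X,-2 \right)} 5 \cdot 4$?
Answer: $1329265$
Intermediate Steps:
$t{\left(Y \right)} = -120$ ($t{\left(Y \right)} = \left(-4 - 2\right) 5 \cdot 4 = \left(-6\right) 5 \cdot 4 = \left(-30\right) 4 = -120$)
$B{\left(P \right)} = 2 - 4 P$ ($B{\left(P \right)} = - 4 P + 2 = 2 - 4 P$)
$- 1165 \left(-398 + \left(\left(B{\left(\frac{0}{t{\left(3 \right)}} \right)} - 236\right) - 509\right)\right) = - 1165 \left(-398 - \left(743 + 4 \cdot 0 \frac{1}{-120}\right)\right) = - 1165 \left(-398 - \left(743 + 4 \cdot 0 \left(- \frac{1}{120}\right)\right)\right) = - 1165 \left(-398 + \left(\left(\left(2 - 0\right) - 236\right) - 509\right)\right) = - 1165 \left(-398 + \left(\left(\left(2 + 0\right) - 236\right) - 509\right)\right) = - 1165 \left(-398 + \left(\left(2 - 236\right) - 509\right)\right) = - 1165 \left(-398 - 743\right) = \left(-1165\right) \left(-1141\right) = 1329265$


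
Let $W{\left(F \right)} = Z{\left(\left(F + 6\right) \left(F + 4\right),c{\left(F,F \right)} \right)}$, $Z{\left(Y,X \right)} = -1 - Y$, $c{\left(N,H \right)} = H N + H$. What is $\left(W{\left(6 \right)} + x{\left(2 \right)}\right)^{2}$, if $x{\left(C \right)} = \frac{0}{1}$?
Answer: $14641$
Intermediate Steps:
$c{\left(N,H \right)} = H + H N$
$W{\left(F \right)} = -1 - \left(4 + F\right) \left(6 + F\right)$ ($W{\left(F \right)} = -1 - \left(F + 6\right) \left(F + 4\right) = -1 - \left(6 + F\right) \left(4 + F\right) = -1 - \left(4 + F\right) \left(6 + F\right)$)
$x{\left(C \right)} = 0$ ($x{\left(C \right)} = 0 \cdot 1 = 0$)
$\left(W{\left(6 \right)} + x{\left(2 \right)}\right)^{2} = \left(\left(-25 - 6^{2} - 60\right) + 0\right)^{2} = \left(\left(-25 - 36 - 60\right) + 0\right)^{2} = \left(-121 + 0\right)^{2} = \left(-121\right)^{2} = 14641$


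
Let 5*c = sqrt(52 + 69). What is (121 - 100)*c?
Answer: 231/5 ≈ 46.200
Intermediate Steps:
c = 11/5 (c = sqrt(52 + 69)/5 = sqrt(121)/5 = (1/5)*11 = 11/5 ≈ 2.2000)
(121 - 100)*c = (121 - 100)*(11/5) = 21*(11/5) = 231/5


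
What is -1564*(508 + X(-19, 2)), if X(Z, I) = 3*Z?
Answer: -705364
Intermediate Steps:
-1564*(508 + X(-19, 2)) = -1564*(508 + 3*(-19)) = -1564*(508 - 57) = -1564*451 = -705364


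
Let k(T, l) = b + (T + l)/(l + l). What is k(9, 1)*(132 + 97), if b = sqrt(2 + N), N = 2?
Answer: 1603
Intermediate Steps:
b = 2 (b = sqrt(2 + 2) = sqrt(4) = 2)
k(T, l) = 2 + (T + l)/(2*l) (k(T, l) = 2 + (T + l)/(l + l) = 2 + (T + l)/((2*l)) = 2 + (T + l)*(1/(2*l)) = 2 + (T + l)/(2*l))
k(9, 1)*(132 + 97) = ((1/2)*(9 + 5*1)/1)*(132 + 97) = ((1/2)*1*(9 + 5))*229 = ((1/2)*1*14)*229 = 7*229 = 1603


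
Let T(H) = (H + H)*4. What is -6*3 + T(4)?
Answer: 14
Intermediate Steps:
T(H) = 8*H (T(H) = (2*H)*4 = 8*H)
-6*3 + T(4) = -6*3 + 8*4 = -18 + 32 = 14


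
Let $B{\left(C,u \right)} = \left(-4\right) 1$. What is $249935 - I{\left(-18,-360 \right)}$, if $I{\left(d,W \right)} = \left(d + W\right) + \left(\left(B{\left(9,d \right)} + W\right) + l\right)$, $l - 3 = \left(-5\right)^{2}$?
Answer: $250649$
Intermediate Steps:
$B{\left(C,u \right)} = -4$
$l = 28$ ($l = 3 + \left(-5\right)^{2} = 3 + 25 = 28$)
$I{\left(d,W \right)} = 24 + d + 2 W$ ($I{\left(d,W \right)} = \left(d + W\right) + \left(\left(-4 + W\right) + 28\right) = \left(W + d\right) + \left(24 + W\right) = 24 + d + 2 W$)
$249935 - I{\left(-18,-360 \right)} = 249935 - \left(24 - 18 + 2 \left(-360\right)\right) = 249935 - \left(24 - 18 - 720\right) = 249935 - -714 = 249935 + 714 = 250649$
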